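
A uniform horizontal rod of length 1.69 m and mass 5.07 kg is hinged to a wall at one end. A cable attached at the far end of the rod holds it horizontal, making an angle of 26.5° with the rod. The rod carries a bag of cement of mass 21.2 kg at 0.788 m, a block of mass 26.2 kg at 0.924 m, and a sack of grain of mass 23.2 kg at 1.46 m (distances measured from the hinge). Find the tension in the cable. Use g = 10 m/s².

Sum moments about the hinge (the unknown hinge reaction has zero arm there).
Beam weight: 5.07 × 10 = 50.7 N down at 0.845 m → arm 0.845 m, τ = 50.7 × 0.845 = 42.84 N·m clockwise.
Bag of cement: 21.2 × 10 = 212 N down at 0.788 m → arm 0.788 m, τ = 212 × 0.788 = 167.1 N·m clockwise.
Block: 26.2 × 10 = 262 N down at 0.924 m → arm 0.924 m, τ = 262 × 0.924 = 242.1 N·m clockwise.
Sack of grain: 23.2 × 10 = 232 N down at 1.46 m → arm 1.46 m, τ = 232 × 1.46 = 338.7 N·m clockwise.
Total clockwise load moment = 790.7 N·m.
The cable tension T acts at 1.69 m; only its component perpendicular to the rod, T sinθ, produces torque. sin 26.5° = 0.4462.
Balancing moments: T × 1.69 × 0.4462 = 790.7, giving T = 790.7 / 0.7541 = 1050 N.

T ≈ 1050 N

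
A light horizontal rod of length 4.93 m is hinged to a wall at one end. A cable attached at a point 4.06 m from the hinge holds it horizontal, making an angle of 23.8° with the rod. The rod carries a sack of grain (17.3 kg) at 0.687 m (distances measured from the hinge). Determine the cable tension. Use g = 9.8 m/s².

Choose the hinge as the axis so the unknown hinge reaction has zero arm there.
Sack of grain: 17.3 × 9.8 = 169.5 N down at 0.687 m → arm 0.687 m, τ = 169.5 × 0.687 = 116.4 N·m clockwise.
Total clockwise load moment = 116.4 N·m.
The cable tension T acts at 4.06 m; only its component perpendicular to the rod, T sinθ, produces torque. sin 23.8° = 0.4035.
For rotational equilibrium, T × 4.06 × 0.4035 = 116.4, so T = 116.4 / 1.638 = 71.1 N.

T ≈ 71.1 N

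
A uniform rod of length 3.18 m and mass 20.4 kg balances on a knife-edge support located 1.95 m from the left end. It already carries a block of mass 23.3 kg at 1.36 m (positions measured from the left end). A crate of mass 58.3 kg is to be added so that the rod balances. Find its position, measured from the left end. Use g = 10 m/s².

About the knife-edge support (at 1.95 m from the left end):
Beam weight: 20.4 × 10 = 204 N down at 1.59 m → arm 0.36 m, τ = 204 × 0.36 = 73.44 N·m counterclockwise.
Block: 23.3 × 10 = 233 N down at 1.36 m → arm 0.59 m, τ = 233 × 0.59 = 137.5 N·m counterclockwise.
Net moment of existing loads = 210.9 N·m counterclockwise.
The crate weighs 58.3 × 10 = 583 N and must supply an equal clockwise moment, so its lever arm about the knife-edge support is 210.9 / 583 = 0.362 m.
That puts it at 1.95 + 0.362 = 2.31 m from the left end.

x ≈ 2.31 m from the left end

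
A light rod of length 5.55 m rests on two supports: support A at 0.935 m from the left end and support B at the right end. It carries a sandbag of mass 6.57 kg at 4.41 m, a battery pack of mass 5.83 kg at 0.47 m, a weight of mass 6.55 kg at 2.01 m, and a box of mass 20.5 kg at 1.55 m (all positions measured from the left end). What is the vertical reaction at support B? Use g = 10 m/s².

R_B ≈ 86.2 N

Taking torques about support A:
Sandbag: 6.57 × 10 = 65.7 N down at 4.41 m → arm 3.475 m, τ = 65.7 × 3.475 = 228.3 N·m clockwise.
Battery pack: 5.83 × 10 = 58.3 N down at 0.47 m → arm 0.465 m, τ = 58.3 × 0.465 = 27.11 N·m counterclockwise.
Weight: 6.55 × 10 = 65.5 N down at 2.01 m → arm 1.075 m, τ = 65.5 × 1.075 = 70.41 N·m clockwise.
Box: 20.5 × 10 = 205 N down at 1.55 m → arm 0.615 m, τ = 205 × 0.615 = 126.1 N·m clockwise.
Net load moment about support A = 397.7 N·m clockwise.
Reaction R at support B is upward at 5.55 m, arm 4.615 m → moment R × 4.615 counterclockwise.
Στ = 0 ⇒ R × 4.615 = 397.7 ⇒ R = 86.2 N.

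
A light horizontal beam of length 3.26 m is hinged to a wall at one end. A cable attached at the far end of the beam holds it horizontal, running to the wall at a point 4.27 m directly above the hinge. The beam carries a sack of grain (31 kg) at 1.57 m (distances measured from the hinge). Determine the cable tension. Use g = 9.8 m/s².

T ≈ 184 N

Choose the hinge as the axis so the unknown hinge reaction has zero arm there.
Sack of grain: 31 × 9.8 = 303.8 N down at 1.57 m → arm 1.57 m, τ = 303.8 × 1.57 = 477 N·m clockwise.
Total clockwise load moment = 477 N·m.
The cable tension T acts at 3.26 m; only its component perpendicular to the beam, T sinθ, produces torque. sinθ = h/√(h²+d²) = 4.27/√(4.27²+3.26²) = 0.7948.
For rotational equilibrium, T × 3.26 × 0.7948 = 477, so T = 477 / 2.591 = 184 N.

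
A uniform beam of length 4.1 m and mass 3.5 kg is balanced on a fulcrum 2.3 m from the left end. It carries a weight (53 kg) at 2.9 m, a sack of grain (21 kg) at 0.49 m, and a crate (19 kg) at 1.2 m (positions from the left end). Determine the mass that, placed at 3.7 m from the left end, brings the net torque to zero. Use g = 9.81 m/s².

m ≈ 20 kg

Take moments about the fulcrum (at 2.3 m from the left end).
Beam weight: 3.5 × 9.81 = 34.34 N down at 2.05 m → arm 0.25 m, τ = 34.34 × 0.25 = 8.585 N·m counterclockwise.
Weight: 53 × 9.81 = 519.9 N down at 2.9 m → arm 0.6 m, τ = 519.9 × 0.6 = 311.9 N·m clockwise.
Sack of grain: 21 × 9.81 = 206 N down at 0.49 m → arm 1.81 m, τ = 206 × 1.81 = 372.9 N·m counterclockwise.
Crate: 19 × 9.81 = 186.4 N down at 1.2 m → arm 1.1 m, τ = 186.4 × 1.1 = 205 N·m counterclockwise.
Net moment of known loads = 274.6 N·m counterclockwise.
An unknown mass m at 3.7 m has arm 1.4 m; its moment is m·g·1.4 clockwise.
For rotational equilibrium, m × 9.81 × 1.4 = 274.6, so m = 274.6 / (9.81 × 1.4) = 20 kg.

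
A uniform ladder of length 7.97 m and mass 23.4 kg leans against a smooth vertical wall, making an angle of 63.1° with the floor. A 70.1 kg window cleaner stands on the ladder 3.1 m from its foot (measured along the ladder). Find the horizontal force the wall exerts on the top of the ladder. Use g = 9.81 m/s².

N_wall ≈ 194 N

Sum moments about the foot of the ladder (the floor normal and friction both act there and drop out).
Ladder weight 23.4×9.81 = 229.6 N acts at 3.985 m along the ladder; its horizontal arm is 3.985·cos63.1° = 1.803 m → τ = 414 N·m clockwise.
Window cleaner: 70.1×9.81 = 687.7 N at 3.1 m → arm 1.403 m → τ = 964.8 N·m clockwise.
Wall normal N acts horizontally at the top; its moment arm is the height L sinθ = 7.97·sin63.1° = 7.108 m, counterclockwise.
Balancing moments: N × 7.108 = 1379, giving N = 194 N.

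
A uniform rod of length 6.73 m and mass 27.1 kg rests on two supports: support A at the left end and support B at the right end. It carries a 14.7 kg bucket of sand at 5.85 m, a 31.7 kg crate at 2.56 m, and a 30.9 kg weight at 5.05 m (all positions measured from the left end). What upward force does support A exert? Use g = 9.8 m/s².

Choose support B as the axis so its reaction then has zero moment arm.
Beam weight: 27.1 × 9.8 = 265.6 N down at 3.365 m → arm 3.365 m, τ = 265.6 × 3.365 = 893.7 N·m counterclockwise.
Bucket of sand: 14.7 × 9.8 = 144.1 N down at 5.85 m → arm 0.88 m, τ = 144.1 × 0.88 = 126.8 N·m counterclockwise.
Crate: 31.7 × 9.8 = 310.7 N down at 2.56 m → arm 4.17 m, τ = 310.7 × 4.17 = 1296 N·m counterclockwise.
Weight: 30.9 × 9.8 = 302.8 N down at 5.05 m → arm 1.68 m, τ = 302.8 × 1.68 = 508.7 N·m counterclockwise.
Net load moment about support B = 2825 N·m counterclockwise.
Reaction R at support A is upward at 0 m, arm 6.73 m → moment R × 6.73 clockwise.
Setting net torque to zero: R × 6.73 = 2825 → R = 420 N.

R_A ≈ 420 N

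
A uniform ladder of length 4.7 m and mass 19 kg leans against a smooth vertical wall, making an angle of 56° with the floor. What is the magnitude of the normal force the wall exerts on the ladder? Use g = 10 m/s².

N_wall ≈ 64.1 N

Choose the foot of the ladder as the axis so the floor normal and friction both act there and drop out.
Ladder weight 19×10 = 190 N acts at 2.35 m along the ladder; its horizontal arm is 2.35·cos56° = 1.314 m → τ = 249.7 N·m clockwise.
Wall normal N acts horizontally at the top; its moment arm is the height L sinθ = 4.7·sin56° = 3.896 m, counterclockwise.
Setting net torque to zero: N × 3.896 = 249.7 → N = 64.1 N.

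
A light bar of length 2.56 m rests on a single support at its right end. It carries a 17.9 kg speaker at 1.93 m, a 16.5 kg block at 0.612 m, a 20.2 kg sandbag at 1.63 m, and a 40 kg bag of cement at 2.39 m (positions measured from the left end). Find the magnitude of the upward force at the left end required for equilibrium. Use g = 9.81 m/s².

Sum moments about the right end (the unknown pivot reaction has zero arm there).
Speaker: 17.9 × 9.81 = 175.6 N down at 1.93 m → arm 0.63 m, τ = 175.6 × 0.63 = 110.6 N·m counterclockwise.
Block: 16.5 × 9.81 = 161.9 N down at 0.612 m → arm 1.948 m, τ = 161.9 × 1.948 = 315.4 N·m counterclockwise.
Sandbag: 20.2 × 9.81 = 198.2 N down at 1.63 m → arm 0.93 m, τ = 198.2 × 0.93 = 184.3 N·m counterclockwise.
Bag of cement: 40 × 9.81 = 392.4 N down at 2.39 m → arm 0.17 m, τ = 392.4 × 0.17 = 66.71 N·m counterclockwise.
Net moment of the loads = 677 N·m counterclockwise.
The upward force F acts at the left end, arm 2.56 m, giving F × 2.56 clockwise.
For rotational equilibrium, F × 2.56 = 677, so F = 677 / 2.56 = 264 N.

F ≈ 264 N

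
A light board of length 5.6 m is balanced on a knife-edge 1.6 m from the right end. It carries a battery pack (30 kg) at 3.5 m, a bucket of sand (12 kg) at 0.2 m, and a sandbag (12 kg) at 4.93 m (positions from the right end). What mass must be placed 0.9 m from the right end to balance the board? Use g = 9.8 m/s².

m ≈ 115 kg

Choose the knife-edge (at 1.6 m from the right end) as the axis so the support reaction has zero arm there.
Battery pack: 30 × 9.8 = 294 N down at 3.5 m → arm 1.9 m, τ = 294 × 1.9 = 558.6 N·m counterclockwise.
Bucket of sand: 12 × 9.8 = 117.6 N down at 0.2 m → arm 1.4 m, τ = 117.6 × 1.4 = 164.6 N·m clockwise.
Sandbag: 12 × 9.8 = 117.6 N down at 4.93 m → arm 3.33 m, τ = 117.6 × 3.33 = 391.6 N·m counterclockwise.
Net moment of known loads = 785.6 N·m counterclockwise.
An unknown mass m at 0.9 m has arm 0.7 m; its moment is m·g·0.7 clockwise.
Στ = 0 ⇒ m × 9.8 × 0.7 = 785.6 ⇒ m = 785.6 / (9.8 × 0.7) = 115 kg.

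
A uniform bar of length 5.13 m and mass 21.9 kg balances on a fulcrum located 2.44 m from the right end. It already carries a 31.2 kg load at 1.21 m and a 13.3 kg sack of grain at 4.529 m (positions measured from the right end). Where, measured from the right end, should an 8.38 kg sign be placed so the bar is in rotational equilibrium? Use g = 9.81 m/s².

Take moments about the fulcrum (at 2.44 m from the right end).
Beam weight: 21.9 × 9.81 = 214.8 N down at 2.565 m → arm 0.125 m, τ = 214.8 × 0.125 = 26.85 N·m counterclockwise.
Load: 31.2 × 9.81 = 306.1 N down at 1.21 m → arm 1.23 m, τ = 306.1 × 1.23 = 376.5 N·m clockwise.
Sack of grain: 13.3 × 9.81 = 130.5 N down at 4.529 m → arm 2.089 m, τ = 130.5 × 2.089 = 272.6 N·m counterclockwise.
Net moment of existing loads = 77.05 N·m clockwise.
The sign weighs 8.38 × 9.81 = 82.21 N and must supply an equal counterclockwise moment, so its lever arm about the fulcrum is 77.05 / 82.21 = 0.937 m.
That puts it at 2.44 + 0.937 = 3.38 m from the right end.

x ≈ 3.38 m from the right end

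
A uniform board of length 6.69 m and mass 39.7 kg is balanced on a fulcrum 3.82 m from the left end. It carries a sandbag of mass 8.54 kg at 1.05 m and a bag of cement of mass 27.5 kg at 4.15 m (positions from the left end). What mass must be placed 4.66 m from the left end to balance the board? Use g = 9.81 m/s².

Choose the fulcrum (at 3.82 m from the left end) as the axis so the support reaction has zero arm there.
Beam weight: 39.7 × 9.81 = 389.5 N down at 3.345 m → arm 0.475 m, τ = 389.5 × 0.475 = 185 N·m counterclockwise.
Sandbag: 8.54 × 9.81 = 83.78 N down at 1.05 m → arm 2.77 m, τ = 83.78 × 2.77 = 232.1 N·m counterclockwise.
Bag of cement: 27.5 × 9.81 = 269.8 N down at 4.15 m → arm 0.33 m, τ = 269.8 × 0.33 = 89.03 N·m clockwise.
Net moment of known loads = 328.1 N·m counterclockwise.
An unknown mass m at 4.66 m has arm 0.84 m; its moment is m·g·0.84 clockwise.
Στ = 0 ⇒ m × 9.81 × 0.84 = 328.1 ⇒ m = 328.1 / (9.81 × 0.84) = 39.8 kg.

m ≈ 39.8 kg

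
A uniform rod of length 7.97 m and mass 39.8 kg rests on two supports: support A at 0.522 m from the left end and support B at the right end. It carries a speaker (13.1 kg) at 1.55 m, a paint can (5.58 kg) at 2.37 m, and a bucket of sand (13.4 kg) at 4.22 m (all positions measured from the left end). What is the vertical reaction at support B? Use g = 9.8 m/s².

About support A:
Beam weight: 39.8 × 9.8 = 390 N down at 3.985 m → arm 3.463 m, τ = 390 × 3.463 = 1351 N·m clockwise.
Speaker: 13.1 × 9.8 = 128.4 N down at 1.55 m → arm 1.028 m, τ = 128.4 × 1.028 = 132 N·m clockwise.
Paint can: 5.58 × 9.8 = 54.68 N down at 2.37 m → arm 1.848 m, τ = 54.68 × 1.848 = 101 N·m clockwise.
Bucket of sand: 13.4 × 9.8 = 131.3 N down at 4.22 m → arm 3.698 m, τ = 131.3 × 3.698 = 485.5 N·m clockwise.
Net load moment about support A = 2070 N·m clockwise.
Reaction R at support B is upward at 7.97 m, arm 7.448 m → moment R × 7.448 counterclockwise.
For rotational equilibrium, R × 7.448 = 2070, so R = 278 N.

R_B ≈ 278 N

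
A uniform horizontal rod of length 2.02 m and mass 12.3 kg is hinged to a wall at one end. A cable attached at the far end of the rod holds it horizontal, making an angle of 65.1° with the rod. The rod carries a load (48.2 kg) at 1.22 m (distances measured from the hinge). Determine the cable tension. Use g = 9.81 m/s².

T ≈ 381 N

Take moments about the hinge.
Beam weight: 12.3 × 9.81 = 120.7 N down at 1.01 m → arm 1.01 m, τ = 120.7 × 1.01 = 121.9 N·m clockwise.
Load: 48.2 × 9.81 = 472.8 N down at 1.22 m → arm 1.22 m, τ = 472.8 × 1.22 = 576.8 N·m clockwise.
Total clockwise load moment = 698.7 N·m.
The cable tension T acts at 2.02 m; only its component perpendicular to the rod, T sinθ, produces torque. sin 65.1° = 0.907.
For rotational equilibrium, T × 2.02 × 0.907 = 698.7, so T = 698.7 / 1.832 = 381 N.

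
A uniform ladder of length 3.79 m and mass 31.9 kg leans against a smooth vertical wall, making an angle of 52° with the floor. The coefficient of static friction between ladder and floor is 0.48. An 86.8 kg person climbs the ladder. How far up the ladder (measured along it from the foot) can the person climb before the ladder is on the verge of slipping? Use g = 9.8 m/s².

d ≈ 2.49 m

Take moments about the foot of the ladder.
Ladder weight 31.9×9.8 = 312.6 N acts at 1.895 m along the ladder; its horizontal arm is 1.895·cos52° = 1.167 m → τ = 364.8 N·m clockwise.
Person weight 86.8×9.8 = 850.6 N at distance d → arm d·cos52° → τ = 850.6·d·0.6157 clockwise.
Wall normal N at the top has arm L sinθ = 2.987 m counterclockwise, so Στ = 0 gives N·2.987 = 364.8 + 523.7·d.
ΣFy = 0 ⇒ N_floor = 1163 N, so the maximum friction is μ_s·N_floor = 0.48×1163 = 558.2 N. ΣFx = 0 ⇒ N_wall = f, so at the slipping point N = 558.2 N.
Substituting: 558.2×2.987 = 364.8 + 523.7·d ⇒ d = (1667 − 364.8) / 523.7 = 2.49 m.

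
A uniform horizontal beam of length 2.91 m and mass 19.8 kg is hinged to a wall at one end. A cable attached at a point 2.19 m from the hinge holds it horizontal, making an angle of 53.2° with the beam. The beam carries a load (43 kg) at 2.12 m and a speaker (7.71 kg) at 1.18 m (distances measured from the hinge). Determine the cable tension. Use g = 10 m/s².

About the hinge:
Beam weight: 19.8 × 10 = 198 N down at 1.455 m → arm 1.455 m, τ = 198 × 1.455 = 288.1 N·m clockwise.
Load: 43 × 10 = 430 N down at 2.12 m → arm 2.12 m, τ = 430 × 2.12 = 911.6 N·m clockwise.
Speaker: 7.71 × 10 = 77.1 N down at 1.18 m → arm 1.18 m, τ = 77.1 × 1.18 = 90.98 N·m clockwise.
Total clockwise load moment = 1291 N·m.
The cable tension T acts at 2.19 m; only its component perpendicular to the beam, T sinθ, produces torque. sin 53.2° = 0.8007.
For rotational equilibrium, T × 2.19 × 0.8007 = 1291, so T = 1291 / 1.754 = 736 N.

T ≈ 736 N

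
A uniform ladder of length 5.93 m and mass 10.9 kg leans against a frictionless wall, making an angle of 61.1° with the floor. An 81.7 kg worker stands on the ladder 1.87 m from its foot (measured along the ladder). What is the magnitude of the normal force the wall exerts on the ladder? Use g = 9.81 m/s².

Take moments about the foot of the ladder.
Ladder weight 10.9×9.81 = 106.9 N acts at 2.965 m along the ladder; its horizontal arm is 2.965·cos61.1° = 1.433 m → τ = 153.2 N·m clockwise.
Worker: 81.7×9.81 = 801.5 N at 1.87 m → arm 0.9037 m → τ = 724.3 N·m clockwise.
Wall normal N acts horizontally at the top; its moment arm is the height L sinθ = 5.93·sin61.1° = 5.192 m, counterclockwise.
For rotational equilibrium, N × 5.192 = 877.5, so N = 169 N.

N_wall ≈ 169 N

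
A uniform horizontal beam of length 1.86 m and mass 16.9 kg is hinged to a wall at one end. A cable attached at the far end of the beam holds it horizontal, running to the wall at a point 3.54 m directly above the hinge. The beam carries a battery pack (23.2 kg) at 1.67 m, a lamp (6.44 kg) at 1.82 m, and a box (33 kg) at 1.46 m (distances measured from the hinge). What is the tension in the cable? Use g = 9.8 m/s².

About the hinge:
Beam weight: 16.9 × 9.8 = 165.6 N down at 0.93 m → arm 0.93 m, τ = 165.6 × 0.93 = 154 N·m clockwise.
Battery pack: 23.2 × 9.8 = 227.4 N down at 1.67 m → arm 1.67 m, τ = 227.4 × 1.67 = 379.8 N·m clockwise.
Lamp: 6.44 × 9.8 = 63.11 N down at 1.82 m → arm 1.82 m, τ = 63.11 × 1.82 = 114.9 N·m clockwise.
Box: 33 × 9.8 = 323.4 N down at 1.46 m → arm 1.46 m, τ = 323.4 × 1.46 = 472.2 N·m clockwise.
Total clockwise load moment = 1121 N·m.
The cable tension T acts at 1.86 m; only its component perpendicular to the beam, T sinθ, produces torque. sinθ = h/√(h²+d²) = 3.54/√(3.54²+1.86²) = 0.8852.
Στ = 0 ⇒ T × 1.86 × 0.8852 = 1121 ⇒ T = 1121 / 1.646 = 681 N.

T ≈ 681 N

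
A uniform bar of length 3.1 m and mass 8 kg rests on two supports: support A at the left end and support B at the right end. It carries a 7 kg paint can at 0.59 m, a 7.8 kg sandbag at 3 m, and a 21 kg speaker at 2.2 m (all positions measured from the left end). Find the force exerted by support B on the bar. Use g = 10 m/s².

R_B ≈ 278 N

Take moments about support A.
Beam weight: 8 × 10 = 80 N down at 1.55 m → arm 1.55 m, τ = 80 × 1.55 = 124 N·m clockwise.
Paint can: 7 × 10 = 70 N down at 0.59 m → arm 0.59 m, τ = 70 × 0.59 = 41.3 N·m clockwise.
Sandbag: 7.8 × 10 = 78 N down at 3 m → arm 3 m, τ = 78 × 3 = 234 N·m clockwise.
Speaker: 21 × 10 = 210 N down at 2.2 m → arm 2.2 m, τ = 210 × 2.2 = 462 N·m clockwise.
Net load moment about support A = 861.3 N·m clockwise.
Reaction R at support B is upward at 3.1 m, arm 3.1 m → moment R × 3.1 counterclockwise.
Στ = 0 ⇒ R × 3.1 = 861.3 ⇒ R = 278 N.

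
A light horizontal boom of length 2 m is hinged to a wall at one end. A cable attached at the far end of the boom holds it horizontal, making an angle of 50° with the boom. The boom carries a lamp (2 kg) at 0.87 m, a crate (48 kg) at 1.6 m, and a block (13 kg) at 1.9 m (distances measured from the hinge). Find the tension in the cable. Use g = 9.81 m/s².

T ≈ 661 N

Take moments about the hinge.
Lamp: 2 × 9.81 = 19.62 N down at 0.87 m → arm 0.87 m, τ = 19.62 × 0.87 = 17.07 N·m clockwise.
Crate: 48 × 9.81 = 470.9 N down at 1.6 m → arm 1.6 m, τ = 470.9 × 1.6 = 753.4 N·m clockwise.
Block: 13 × 9.81 = 127.5 N down at 1.9 m → arm 1.9 m, τ = 127.5 × 1.9 = 242.2 N·m clockwise.
Total clockwise load moment = 1013 N·m.
The cable tension T acts at 2 m; only its component perpendicular to the boom, T sinθ, produces torque. sin 50° = 0.766.
Στ = 0 ⇒ T × 2 × 0.766 = 1013 ⇒ T = 1013 / 1.532 = 661 N.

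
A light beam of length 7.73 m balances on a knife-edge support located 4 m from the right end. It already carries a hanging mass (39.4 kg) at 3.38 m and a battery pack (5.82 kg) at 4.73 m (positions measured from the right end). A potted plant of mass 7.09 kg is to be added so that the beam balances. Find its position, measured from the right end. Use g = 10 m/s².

Taking torques about the knife-edge support (at 4 m from the right end):
Hanging mass: 39.4 × 10 = 394 N down at 3.38 m → arm 0.62 m, τ = 394 × 0.62 = 244.3 N·m clockwise.
Battery pack: 5.82 × 10 = 58.2 N down at 4.73 m → arm 0.73 m, τ = 58.2 × 0.73 = 42.49 N·m counterclockwise.
Net moment of existing loads = 201.8 N·m clockwise.
The potted plant weighs 7.09 × 10 = 70.9 N and must supply an equal counterclockwise moment, so its lever arm about the knife-edge support is 201.8 / 70.9 = 2.85 m.
That puts it at 4 + 2.85 = 6.85 m from the right end.

x ≈ 6.85 m from the right end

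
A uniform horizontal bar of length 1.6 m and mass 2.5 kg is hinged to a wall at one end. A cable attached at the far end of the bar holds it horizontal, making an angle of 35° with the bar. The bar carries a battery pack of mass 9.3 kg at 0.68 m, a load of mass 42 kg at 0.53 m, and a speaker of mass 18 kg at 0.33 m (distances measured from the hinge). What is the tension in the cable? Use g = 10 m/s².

T ≈ 398 N

Take moments about the hinge.
Beam weight: 2.5 × 10 = 25 N down at 0.8 m → arm 0.8 m, τ = 25 × 0.8 = 20 N·m clockwise.
Battery pack: 9.3 × 10 = 93 N down at 0.68 m → arm 0.68 m, τ = 93 × 0.68 = 63.24 N·m clockwise.
Load: 42 × 10 = 420 N down at 0.53 m → arm 0.53 m, τ = 420 × 0.53 = 222.6 N·m clockwise.
Speaker: 18 × 10 = 180 N down at 0.33 m → arm 0.33 m, τ = 180 × 0.33 = 59.4 N·m clockwise.
Total clockwise load moment = 365.2 N·m.
The cable tension T acts at 1.6 m; only its component perpendicular to the bar, T sinθ, produces torque. sin 35° = 0.5736.
Στ = 0 ⇒ T × 1.6 × 0.5736 = 365.2 ⇒ T = 365.2 / 0.9178 = 398 N.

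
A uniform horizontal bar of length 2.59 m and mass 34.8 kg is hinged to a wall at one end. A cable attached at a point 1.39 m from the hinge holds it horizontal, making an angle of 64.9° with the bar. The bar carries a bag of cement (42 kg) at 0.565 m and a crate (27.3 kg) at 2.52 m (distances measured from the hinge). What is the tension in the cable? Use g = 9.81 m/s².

T ≈ 1070 N

Taking torques about the hinge:
Beam weight: 34.8 × 9.81 = 341.4 N down at 1.295 m → arm 1.295 m, τ = 341.4 × 1.295 = 442.1 N·m clockwise.
Bag of cement: 42 × 9.81 = 412 N down at 0.565 m → arm 0.565 m, τ = 412 × 0.565 = 232.8 N·m clockwise.
Crate: 27.3 × 9.81 = 267.8 N down at 2.52 m → arm 2.52 m, τ = 267.8 × 2.52 = 674.9 N·m clockwise.
Total clockwise load moment = 1350 N·m.
The cable tension T acts at 1.39 m; only its component perpendicular to the bar, T sinθ, produces torque. sin 64.9° = 0.9056.
Setting net torque to zero: T × 1.39 × 0.9056 = 1350 → T = 1350 / 1.259 = 1070 N.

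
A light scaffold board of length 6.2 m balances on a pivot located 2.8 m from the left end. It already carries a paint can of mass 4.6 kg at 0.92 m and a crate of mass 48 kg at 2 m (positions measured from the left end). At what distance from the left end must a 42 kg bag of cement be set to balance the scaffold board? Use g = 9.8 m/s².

x ≈ 3.92 m from the left end

About the pivot (at 2.8 m from the left end):
Paint can: 4.6 × 9.8 = 45.08 N down at 0.92 m → arm 1.88 m, τ = 45.08 × 1.88 = 84.75 N·m counterclockwise.
Crate: 48 × 9.8 = 470.4 N down at 2 m → arm 0.8 m, τ = 470.4 × 0.8 = 376.3 N·m counterclockwise.
Net moment of existing loads = 461.1 N·m counterclockwise.
The bag of cement weighs 42 × 9.8 = 411.6 N and must supply an equal clockwise moment, so its lever arm about the pivot is 461.1 / 411.6 = 1.12 m.
That puts it at 2.8 + 1.12 = 3.92 m from the left end.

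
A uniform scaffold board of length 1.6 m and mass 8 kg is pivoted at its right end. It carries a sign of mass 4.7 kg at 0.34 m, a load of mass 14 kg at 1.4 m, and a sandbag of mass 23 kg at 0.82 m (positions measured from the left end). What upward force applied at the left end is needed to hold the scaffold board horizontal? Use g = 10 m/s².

Taking torques about the right end:
Beam weight: 8 × 10 = 80 N down at 0.8 m → arm 0.8 m, τ = 80 × 0.8 = 64 N·m counterclockwise.
Sign: 4.7 × 10 = 47 N down at 0.34 m → arm 1.26 m, τ = 47 × 1.26 = 59.22 N·m counterclockwise.
Load: 14 × 10 = 140 N down at 1.4 m → arm 0.2 m, τ = 140 × 0.2 = 28 N·m counterclockwise.
Sandbag: 23 × 10 = 230 N down at 0.82 m → arm 0.78 m, τ = 230 × 0.78 = 179.4 N·m counterclockwise.
Net moment of the loads = 330.6 N·m counterclockwise.
The upward force F acts at the left end, arm 1.6 m, giving F × 1.6 clockwise.
For rotational equilibrium, F × 1.6 = 330.6, so F = 330.6 / 1.6 = 207 N.

F ≈ 207 N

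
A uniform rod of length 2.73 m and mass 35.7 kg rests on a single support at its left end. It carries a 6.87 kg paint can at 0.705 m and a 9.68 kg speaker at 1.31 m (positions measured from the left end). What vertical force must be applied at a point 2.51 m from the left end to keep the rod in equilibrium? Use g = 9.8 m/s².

Sum moments about the left end (the unknown pivot reaction has zero arm there).
Beam weight: 35.7 × 9.8 = 349.9 N down at 1.365 m → arm 1.365 m, τ = 349.9 × 1.365 = 477.6 N·m clockwise.
Paint can: 6.87 × 9.8 = 67.33 N down at 0.705 m → arm 0.705 m, τ = 67.33 × 0.705 = 47.47 N·m clockwise.
Speaker: 9.68 × 9.8 = 94.86 N down at 1.31 m → arm 1.31 m, τ = 94.86 × 1.31 = 124.3 N·m clockwise.
Net moment of the loads = 649.4 N·m clockwise.
The upward force F acts at a point 2.51 m from the left end, arm 2.51 m, giving F × 2.51 counterclockwise.
Στ = 0 ⇒ F × 2.51 = 649.4 ⇒ F = 649.4 / 2.51 = 259 N.

F ≈ 259 N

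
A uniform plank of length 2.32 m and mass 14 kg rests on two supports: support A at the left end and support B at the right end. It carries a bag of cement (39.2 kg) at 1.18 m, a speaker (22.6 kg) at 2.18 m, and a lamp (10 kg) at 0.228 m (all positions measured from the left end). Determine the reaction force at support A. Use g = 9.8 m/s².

R_A ≈ 359 N

Take moments about support B.
Beam weight: 14 × 9.8 = 137.2 N down at 1.16 m → arm 1.16 m, τ = 137.2 × 1.16 = 159.2 N·m counterclockwise.
Bag of cement: 39.2 × 9.8 = 384.2 N down at 1.18 m → arm 1.14 m, τ = 384.2 × 1.14 = 438 N·m counterclockwise.
Speaker: 22.6 × 9.8 = 221.5 N down at 2.18 m → arm 0.14 m, τ = 221.5 × 0.14 = 31.01 N·m counterclockwise.
Lamp: 10 × 9.8 = 98 N down at 0.228 m → arm 2.092 m, τ = 98 × 2.092 = 205 N·m counterclockwise.
Net load moment about support B = 833.2 N·m counterclockwise.
Reaction R at support A is upward at 0 m, arm 2.32 m → moment R × 2.32 clockwise.
Setting net torque to zero: R × 2.32 = 833.2 → R = 359 N.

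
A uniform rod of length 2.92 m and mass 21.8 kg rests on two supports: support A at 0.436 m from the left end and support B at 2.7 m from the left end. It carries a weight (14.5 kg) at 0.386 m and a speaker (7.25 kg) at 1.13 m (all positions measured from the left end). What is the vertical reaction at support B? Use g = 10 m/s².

R_B ≈ 118 N

About support A:
Beam weight: 21.8 × 10 = 218 N down at 1.46 m → arm 1.024 m, τ = 218 × 1.024 = 223.2 N·m clockwise.
Weight: 14.5 × 10 = 145 N down at 0.386 m → arm 0.05 m, τ = 145 × 0.05 = 7.25 N·m counterclockwise.
Speaker: 7.25 × 10 = 72.5 N down at 1.13 m → arm 0.694 m, τ = 72.5 × 0.694 = 50.31 N·m clockwise.
Net load moment about support A = 266.3 N·m clockwise.
Reaction R at support B is upward at 2.7 m, arm 2.264 m → moment R × 2.264 counterclockwise.
Setting net torque to zero: R × 2.264 = 266.3 → R = 118 N.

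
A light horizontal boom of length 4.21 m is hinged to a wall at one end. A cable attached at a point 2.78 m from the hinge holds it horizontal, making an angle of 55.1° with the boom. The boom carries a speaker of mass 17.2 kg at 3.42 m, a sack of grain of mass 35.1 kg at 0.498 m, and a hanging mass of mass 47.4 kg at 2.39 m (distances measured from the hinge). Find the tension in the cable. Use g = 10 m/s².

T ≈ 832 N

Sum moments about the hinge (the unknown hinge reaction has zero arm there).
Speaker: 17.2 × 10 = 172 N down at 3.42 m → arm 3.42 m, τ = 172 × 3.42 = 588.2 N·m clockwise.
Sack of grain: 35.1 × 10 = 351 N down at 0.498 m → arm 0.498 m, τ = 351 × 0.498 = 174.8 N·m clockwise.
Hanging mass: 47.4 × 10 = 474 N down at 2.39 m → arm 2.39 m, τ = 474 × 2.39 = 1133 N·m clockwise.
Total clockwise load moment = 1896 N·m.
The cable tension T acts at 2.78 m; only its component perpendicular to the boom, T sinθ, produces torque. sin 55.1° = 0.8202.
For rotational equilibrium, T × 2.78 × 0.8202 = 1896, so T = 1896 / 2.28 = 832 N.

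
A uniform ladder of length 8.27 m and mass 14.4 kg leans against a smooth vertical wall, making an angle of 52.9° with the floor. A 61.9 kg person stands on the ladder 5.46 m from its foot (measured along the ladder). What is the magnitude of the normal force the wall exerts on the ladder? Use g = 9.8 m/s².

About the foot of the ladder:
Ladder weight 14.4×9.8 = 141.1 N acts at 4.135 m along the ladder; its horizontal arm is 4.135·cos52.9° = 2.494 m → τ = 351.9 N·m clockwise.
Person: 61.9×9.8 = 606.6 N at 5.46 m → arm 3.294 m → τ = 1998 N·m clockwise.
Wall normal N acts horizontally at the top; its moment arm is the height L sinθ = 8.27·sin52.9° = 6.596 m, counterclockwise.
Setting net torque to zero: N × 6.596 = 2350 → N = 356 N.

N_wall ≈ 356 N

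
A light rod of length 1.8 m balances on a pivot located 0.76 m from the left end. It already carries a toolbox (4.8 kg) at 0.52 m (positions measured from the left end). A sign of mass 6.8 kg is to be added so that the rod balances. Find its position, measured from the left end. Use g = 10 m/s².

Taking torques about the pivot (at 0.76 m from the left end):
Toolbox: 4.8 × 10 = 48 N down at 0.52 m → arm 0.24 m, τ = 48 × 0.24 = 11.52 N·m counterclockwise.
Net moment of existing loads = 11.52 N·m counterclockwise.
The sign weighs 6.8 × 10 = 68 N and must supply an equal clockwise moment, so its lever arm about the pivot is 11.52 / 68 = 0.169 m.
That puts it at 0.76 + 0.169 = 0.929 m from the left end.

x ≈ 0.929 m from the left end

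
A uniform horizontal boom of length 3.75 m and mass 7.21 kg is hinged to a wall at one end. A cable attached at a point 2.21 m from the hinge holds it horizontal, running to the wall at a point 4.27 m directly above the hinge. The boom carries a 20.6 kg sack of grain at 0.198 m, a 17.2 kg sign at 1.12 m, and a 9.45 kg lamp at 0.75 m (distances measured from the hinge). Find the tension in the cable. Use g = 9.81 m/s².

T ≈ 220 N

Sum moments about the hinge (the unknown hinge reaction has zero arm there).
Beam weight: 7.21 × 9.81 = 70.73 N down at 1.875 m → arm 1.875 m, τ = 70.73 × 1.875 = 132.6 N·m clockwise.
Sack of grain: 20.6 × 9.81 = 202.1 N down at 0.198 m → arm 0.198 m, τ = 202.1 × 0.198 = 40.02 N·m clockwise.
Sign: 17.2 × 9.81 = 168.7 N down at 1.12 m → arm 1.12 m, τ = 168.7 × 1.12 = 188.9 N·m clockwise.
Lamp: 9.45 × 9.81 = 92.7 N down at 0.75 m → arm 0.75 m, τ = 92.7 × 0.75 = 69.53 N·m clockwise.
Total clockwise load moment = 431 N·m.
The cable tension T acts at 2.21 m; only its component perpendicular to the boom, T sinθ, produces torque. sinθ = h/√(h²+d²) = 4.27/√(4.27²+2.21²) = 0.8881.
Setting net torque to zero: T × 2.21 × 0.8881 = 431 → T = 431 / 1.963 = 220 N.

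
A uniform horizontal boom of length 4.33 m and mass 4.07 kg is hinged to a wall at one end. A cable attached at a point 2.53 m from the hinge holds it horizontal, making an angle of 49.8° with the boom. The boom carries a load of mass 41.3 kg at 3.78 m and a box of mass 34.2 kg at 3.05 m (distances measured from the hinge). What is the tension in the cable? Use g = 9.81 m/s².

T ≈ 1370 N

Taking torques about the hinge:
Beam weight: 4.07 × 9.81 = 39.93 N down at 2.165 m → arm 2.165 m, τ = 39.93 × 2.165 = 86.45 N·m clockwise.
Load: 41.3 × 9.81 = 405.2 N down at 3.78 m → arm 3.78 m, τ = 405.2 × 3.78 = 1532 N·m clockwise.
Box: 34.2 × 9.81 = 335.5 N down at 3.05 m → arm 3.05 m, τ = 335.5 × 3.05 = 1023 N·m clockwise.
Total clockwise load moment = 2641 N·m.
The cable tension T acts at 2.53 m; only its component perpendicular to the boom, T sinθ, produces torque. sin 49.8° = 0.7638.
Balancing moments: T × 2.53 × 0.7638 = 2641, giving T = 2641 / 1.932 = 1370 N.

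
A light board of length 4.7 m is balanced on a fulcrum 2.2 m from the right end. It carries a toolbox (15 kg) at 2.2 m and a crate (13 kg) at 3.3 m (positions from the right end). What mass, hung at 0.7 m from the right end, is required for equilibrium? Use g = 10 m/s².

Taking torques about the fulcrum (at 2.2 m from the right end):
Toolbox: acts at the fulcrum, moment arm 0 → no torque.
Crate: 13 × 10 = 130 N down at 3.3 m → arm 1.1 m, τ = 130 × 1.1 = 143 N·m counterclockwise.
Net moment of known loads = 143 N·m counterclockwise.
An unknown mass m at 0.7 m has arm 1.5 m; its moment is m·g·1.5 clockwise.
Στ = 0 ⇒ m × 10 × 1.5 = 143 ⇒ m = 143 / (10 × 1.5) = 9.53 kg.

m ≈ 9.53 kg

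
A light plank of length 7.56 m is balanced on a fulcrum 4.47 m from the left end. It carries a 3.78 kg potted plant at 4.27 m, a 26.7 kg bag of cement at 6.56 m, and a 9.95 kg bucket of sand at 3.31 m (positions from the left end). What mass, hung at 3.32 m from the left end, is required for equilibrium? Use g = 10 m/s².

m ≈ 37.8 kg

Take moments about the fulcrum (at 4.47 m from the left end).
Potted plant: 3.78 × 10 = 37.8 N down at 4.27 m → arm 0.2 m, τ = 37.8 × 0.2 = 7.56 N·m counterclockwise.
Bag of cement: 26.7 × 10 = 267 N down at 6.56 m → arm 2.09 m, τ = 267 × 2.09 = 558 N·m clockwise.
Bucket of sand: 9.95 × 10 = 99.5 N down at 3.31 m → arm 1.16 m, τ = 99.5 × 1.16 = 115.4 N·m counterclockwise.
Net moment of known loads = 435 N·m clockwise.
An unknown mass m at 3.32 m has arm 1.15 m; its moment is m·g·1.15 counterclockwise.
Στ = 0 ⇒ m × 10 × 1.15 = 435 ⇒ m = 435 / (10 × 1.15) = 37.8 kg.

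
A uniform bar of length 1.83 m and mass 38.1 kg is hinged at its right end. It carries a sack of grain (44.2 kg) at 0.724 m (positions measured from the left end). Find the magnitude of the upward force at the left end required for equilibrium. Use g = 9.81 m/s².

About the right end:
Beam weight: 38.1 × 9.81 = 373.8 N down at 0.915 m → arm 0.915 m, τ = 373.8 × 0.915 = 342 N·m counterclockwise.
Sack of grain: 44.2 × 9.81 = 433.6 N down at 0.724 m → arm 1.106 m, τ = 433.6 × 1.106 = 479.6 N·m counterclockwise.
Net moment of the loads = 821.6 N·m counterclockwise.
The upward force F acts at the left end, arm 1.83 m, giving F × 1.83 clockwise.
Στ = 0 ⇒ F × 1.83 = 821.6 ⇒ F = 821.6 / 1.83 = 449 N.

F ≈ 449 N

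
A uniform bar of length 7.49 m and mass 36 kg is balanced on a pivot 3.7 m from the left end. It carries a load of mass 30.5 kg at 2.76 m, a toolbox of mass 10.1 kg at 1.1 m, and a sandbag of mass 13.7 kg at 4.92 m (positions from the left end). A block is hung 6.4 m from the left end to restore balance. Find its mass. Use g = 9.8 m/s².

m ≈ 13.6 kg

About the pivot (at 3.7 m from the left end):
Beam weight: 36 × 9.8 = 352.8 N down at 3.745 m → arm 0.045 m, τ = 352.8 × 0.045 = 15.88 N·m clockwise.
Load: 30.5 × 9.8 = 298.9 N down at 2.76 m → arm 0.94 m, τ = 298.9 × 0.94 = 281 N·m counterclockwise.
Toolbox: 10.1 × 9.8 = 98.98 N down at 1.1 m → arm 2.6 m, τ = 98.98 × 2.6 = 257.3 N·m counterclockwise.
Sandbag: 13.7 × 9.8 = 134.3 N down at 4.92 m → arm 1.22 m, τ = 134.3 × 1.22 = 163.8 N·m clockwise.
Net moment of known loads = 358.6 N·m counterclockwise.
An unknown mass m at 6.4 m has arm 2.7 m; its moment is m·g·2.7 clockwise.
Balancing moments: m × 9.8 × 2.7 = 358.6, giving m = 358.6 / (9.8 × 2.7) = 13.6 kg.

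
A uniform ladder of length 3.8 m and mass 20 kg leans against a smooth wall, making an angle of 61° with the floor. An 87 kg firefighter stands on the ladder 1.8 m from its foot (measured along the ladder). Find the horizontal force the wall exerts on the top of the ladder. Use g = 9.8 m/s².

N_wall ≈ 278 N

Choose the foot of the ladder as the axis so the floor normal and friction both act there and drop out.
Ladder weight 20×9.8 = 196 N acts at 1.9 m along the ladder; its horizontal arm is 1.9·cos61° = 0.9211 m → τ = 180.5 N·m clockwise.
Firefighter: 87×9.8 = 852.6 N at 1.8 m → arm 0.8727 m → τ = 744.1 N·m clockwise.
Wall normal N acts horizontally at the top; its moment arm is the height L sinθ = 3.8·sin61° = 3.324 m, counterclockwise.
Setting net torque to zero: N × 3.324 = 924.6 → N = 278 N.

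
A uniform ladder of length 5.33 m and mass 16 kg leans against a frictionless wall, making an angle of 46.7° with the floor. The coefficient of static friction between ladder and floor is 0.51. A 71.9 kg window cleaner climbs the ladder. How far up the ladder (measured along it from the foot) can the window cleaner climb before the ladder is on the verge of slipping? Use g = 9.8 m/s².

Choose the foot of the ladder as the axis so the floor normal and friction both act there and drop out.
Ladder weight 16×9.8 = 156.8 N acts at 2.665 m along the ladder; its horizontal arm is 2.665·cos46.7° = 1.828 m → τ = 286.6 N·m clockwise.
Window cleaner weight 71.9×9.8 = 704.6 N at distance d → arm d·cos46.7° → τ = 704.6·d·0.6858 clockwise.
Wall normal N at the top has arm L sinθ = 3.879 m counterclockwise, so Στ = 0 gives N·3.879 = 286.6 + 483.2·d.
ΣFy = 0 ⇒ N_floor = 861.4 N, so the maximum friction is μ_s·N_floor = 0.51×861.4 = 439.3 N. ΣFx = 0 ⇒ N_wall = f, so at the slipping point N = 439.3 N.
Substituting: 439.3×3.879 = 286.6 + 483.2·d ⇒ d = (1704 − 286.6) / 483.2 = 2.93 m.

d ≈ 2.93 m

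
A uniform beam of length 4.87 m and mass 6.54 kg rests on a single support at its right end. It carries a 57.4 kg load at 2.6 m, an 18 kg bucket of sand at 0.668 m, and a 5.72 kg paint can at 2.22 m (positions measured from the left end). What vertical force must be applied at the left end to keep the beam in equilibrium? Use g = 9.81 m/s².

About the right end:
Beam weight: 6.54 × 9.81 = 64.16 N down at 2.435 m → arm 2.435 m, τ = 64.16 × 2.435 = 156.2 N·m counterclockwise.
Load: 57.4 × 9.81 = 563.1 N down at 2.6 m → arm 2.27 m, τ = 563.1 × 2.27 = 1278 N·m counterclockwise.
Bucket of sand: 18 × 9.81 = 176.6 N down at 0.668 m → arm 4.202 m, τ = 176.6 × 4.202 = 742.1 N·m counterclockwise.
Paint can: 5.72 × 9.81 = 56.11 N down at 2.22 m → arm 2.65 m, τ = 56.11 × 2.65 = 148.7 N·m counterclockwise.
Net moment of the loads = 2325 N·m counterclockwise.
The upward force F acts at the left end, arm 4.87 m, giving F × 4.87 clockwise.
Στ = 0 ⇒ F × 4.87 = 2325 ⇒ F = 2325 / 4.87 = 477 N.

F ≈ 477 N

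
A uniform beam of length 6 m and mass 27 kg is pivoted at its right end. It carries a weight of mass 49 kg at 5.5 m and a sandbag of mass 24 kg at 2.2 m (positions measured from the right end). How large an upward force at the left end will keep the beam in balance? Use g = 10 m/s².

F ≈ 672 N

Choose the right end as the axis so the unknown pivot reaction has zero arm there.
Beam weight: 27 × 10 = 270 N down at 3 m → arm 3 m, τ = 270 × 3 = 810 N·m counterclockwise.
Weight: 49 × 10 = 490 N down at 5.5 m → arm 5.5 m, τ = 490 × 5.5 = 2695 N·m counterclockwise.
Sandbag: 24 × 10 = 240 N down at 2.2 m → arm 2.2 m, τ = 240 × 2.2 = 528 N·m counterclockwise.
Net moment of the loads = 4033 N·m counterclockwise.
The upward force F acts at the left end, arm 6 m, giving F × 6 clockwise.
For rotational equilibrium, F × 6 = 4033, so F = 4033 / 6 = 672 N.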